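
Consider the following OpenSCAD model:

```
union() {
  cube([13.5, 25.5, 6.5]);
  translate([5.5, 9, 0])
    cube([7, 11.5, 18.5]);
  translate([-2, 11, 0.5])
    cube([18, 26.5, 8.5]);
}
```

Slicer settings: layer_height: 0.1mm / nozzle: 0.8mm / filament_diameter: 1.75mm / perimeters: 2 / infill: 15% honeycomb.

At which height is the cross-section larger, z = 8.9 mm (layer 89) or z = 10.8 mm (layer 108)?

layer 89 (z = 8.9 mm)

Layer 89 (z = 8.9): the cube does not reach this height (z outside [0, 6.5]); the cube at (5.5, 9) (footprint 7×11.5) is included at this height (area 80.50 mm²); the 18×26.5 cube at (-2, 11) contributes its full rectangle (area 477.00 mm²); Taking the union: the regions partially overlap — summed areas 557.50 mm² minus the doubly-counted overlap 66.50 mm² gives 491.00 mm² — area = 491.00 mm². So its area = 491.00 mm². Layer 108 (z = 10.8): the cube does not reach this height (z outside [0, 6.5]); the cube at (5.5, 9) is present — its section is the full 7×11.5 rectangle (area 80.50 mm²); the cube at (-2, 11) is absent (z outside [0.5, 9]); Taking the union: only the 7×11.5 cube at (5.5, 9) is present, so the union is just that shape — area = 80.50 mm². So its area = 80.50 mm². Layer 89 is larger (491.00 vs 80.50 mm²).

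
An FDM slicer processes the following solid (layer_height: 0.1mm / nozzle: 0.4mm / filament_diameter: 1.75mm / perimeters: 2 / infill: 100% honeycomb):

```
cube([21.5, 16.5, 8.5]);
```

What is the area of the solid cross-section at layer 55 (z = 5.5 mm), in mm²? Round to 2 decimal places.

At z = 5.5 mm: the cube (footprint 21.5×16.5) is included at this height (area 354.75 mm²). Overall, the cross-section is a single solid region. Net area = 354.75 mm².

354.75 mm²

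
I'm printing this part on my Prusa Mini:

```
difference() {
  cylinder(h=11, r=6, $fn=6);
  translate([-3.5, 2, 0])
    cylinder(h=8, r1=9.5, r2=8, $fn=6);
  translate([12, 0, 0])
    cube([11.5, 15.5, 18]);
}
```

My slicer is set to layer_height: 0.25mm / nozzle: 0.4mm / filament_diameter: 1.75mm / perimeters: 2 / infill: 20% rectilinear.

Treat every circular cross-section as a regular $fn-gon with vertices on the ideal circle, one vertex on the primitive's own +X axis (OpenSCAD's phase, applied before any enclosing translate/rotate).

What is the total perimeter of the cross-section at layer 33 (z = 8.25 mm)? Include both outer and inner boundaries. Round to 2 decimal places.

At z = 8.25 mm: the cylinder: section is a regular 6-gon, circumradius r=6 (perimeter = 2·6·6.000·sin(180°/6) = 36.00 mm); the cone at (-3.5, 2) does not reach this height (z outside [0, 8]); the 11.5×15.5 cube at (12, 0) contributes its full rectangle (perimeter 54.00 mm); Subtracting the remaining from the first: starting from the r=6 cylinder, the 11.5×15.5 cube at (12, 0) misses the remaining region (no effect) — boundary = 36.00 mm. Overall, the cross-section is a single solid region. Total boundary length (outer) = 36.00 mm.

36.00 mm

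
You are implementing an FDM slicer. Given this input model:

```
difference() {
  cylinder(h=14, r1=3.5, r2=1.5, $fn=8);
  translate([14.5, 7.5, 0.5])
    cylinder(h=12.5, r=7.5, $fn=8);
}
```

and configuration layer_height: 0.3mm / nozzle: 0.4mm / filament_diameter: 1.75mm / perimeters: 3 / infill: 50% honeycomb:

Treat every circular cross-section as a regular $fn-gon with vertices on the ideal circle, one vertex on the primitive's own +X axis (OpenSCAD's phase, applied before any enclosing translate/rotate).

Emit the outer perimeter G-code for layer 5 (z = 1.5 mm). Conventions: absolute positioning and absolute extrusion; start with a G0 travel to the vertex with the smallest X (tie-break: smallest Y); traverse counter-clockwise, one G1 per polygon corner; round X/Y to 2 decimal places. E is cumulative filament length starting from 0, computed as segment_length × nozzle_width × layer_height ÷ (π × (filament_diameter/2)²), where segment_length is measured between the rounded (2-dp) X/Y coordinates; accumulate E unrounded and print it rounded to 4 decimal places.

G0 X-3.29 Y0.00 Z1.50
G1 X-2.32 Y-2.32 E0.1255
G1 X0.00 Y-3.29 E0.2509
G1 X2.32 Y-2.32 E0.3764
G1 X3.29 Y0.00 E0.5018
G1 X2.32 Y2.32 E0.6273
G1 X0.00 Y3.29 E0.7527
G1 X-2.32 Y2.32 E0.8782
G1 X-3.29 Y0.00 E1.0036

At z = 1.5 mm: the cone (r1=3.5→r2=1.5) has section circumradius 3.286 here — a regular 8-gon; the cylinder at (14.5, 7.5): section is a regular 8-gon, circumradius r=7.5; Taking the first minus the rest: starting from the cone, the r=7.5 cylinder at (14.5, 7.5) misses the remaining region (no effect) — 1 connected region. The outline is a single polygon with 8 vertices. Extrusion per mm of travel: 0.4 × 0.3 / (π × 0.875²) = 0.049890. Accumulating E over each segment gives final E = 1.0036.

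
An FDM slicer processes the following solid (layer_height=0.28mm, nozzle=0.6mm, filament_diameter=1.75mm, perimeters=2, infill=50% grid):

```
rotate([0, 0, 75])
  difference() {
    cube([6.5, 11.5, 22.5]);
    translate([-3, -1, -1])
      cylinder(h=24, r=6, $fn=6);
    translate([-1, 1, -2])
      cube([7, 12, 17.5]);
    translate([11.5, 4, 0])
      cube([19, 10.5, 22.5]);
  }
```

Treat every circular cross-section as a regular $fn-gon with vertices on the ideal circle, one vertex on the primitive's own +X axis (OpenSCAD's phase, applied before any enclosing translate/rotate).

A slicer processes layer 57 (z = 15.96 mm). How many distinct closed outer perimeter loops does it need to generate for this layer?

1

At z = 15.96 mm: the cube is present — its section is the full 6.5×11.5 rectangle; the r=6 cylinder at (-3, -1) contributes a regular 6-gon of circumradius 6; the cube at (-1, 1) is absent (z outside [-2, 15.5]); the cube at (11.5, 4) is present — its section is the full 19×10.5 rectangle; After the difference (first − rest): starting from the 6.5×11.5 cube, the r=6 cylinder at (-3, -1) partially overlaps it — only the 5.08 mm² overlap (of its 93.53 mm²) is removed, clipping the outline; the 19×10.5 cube at (11.5, 4) misses the remaining region (no effect) — 1 connected region; (whole slice rotated 75° about Z — lengths, areas and connectivity unchanged). The result has 1 disconnected region.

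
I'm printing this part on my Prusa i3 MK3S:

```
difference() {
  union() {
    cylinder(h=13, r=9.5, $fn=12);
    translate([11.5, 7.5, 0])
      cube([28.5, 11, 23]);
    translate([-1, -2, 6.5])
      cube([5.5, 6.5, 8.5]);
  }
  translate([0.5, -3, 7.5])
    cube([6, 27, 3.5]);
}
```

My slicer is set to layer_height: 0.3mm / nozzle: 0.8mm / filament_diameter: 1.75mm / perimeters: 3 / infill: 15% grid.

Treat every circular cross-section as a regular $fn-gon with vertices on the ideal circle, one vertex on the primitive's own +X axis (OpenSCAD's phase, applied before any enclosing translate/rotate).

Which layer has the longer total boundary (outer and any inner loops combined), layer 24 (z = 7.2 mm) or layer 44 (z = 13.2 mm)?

layer 24 (z = 7.2 mm)

Layer 24 (z = 7.2): the cylinder: section is a regular 12-gon, circumradius r=9.5 (perimeter = 2·12·9.500·sin(180°/12) = 59.01 mm); the cube at (11.5, 7.5) is present — its section is the full 28.5×11 rectangle (perimeter 79.00 mm); the 5.5×6.5 cube at (-1, -2) contributes its full rectangle (perimeter 24.00 mm); Taking the union: the regions partially overlap (shared area 35.75 mm²), so the edge portions inside another operand are dropped and the merged outline is re-measured after clipping — boundary = 138.01 mm; the cube at (0.5, -3) does not reach this height (z outside [7.5, 11]); Taking the first minus the rest: none of the subtracted shapes is present at this height, so the result so far is unchanged — boundary = 138.01 mm. So its perimeter = 138.01 mm. Layer 44 (z = 13.2): the cylinder does not reach this height (z outside [0, 13]); the cube at (11.5, 7.5) is present — its section is the full 28.5×11 rectangle (perimeter 79.00 mm); the cube at (-1, -2) is present — its section is the full 5.5×6.5 rectangle (perimeter 24.00 mm); Combining (union): the 2 present regions are separate (no shared area or edge), so areas and boundary lengths simply add and each stays a separate island — boundary = 103.00 mm; the cube at (0.5, -3) is absent (z outside [7.5, 11]); Subtracting the remaining from the first: none of the subtracted shapes is present at this height, so that combined region is unchanged — boundary = 103.00 mm. So its perimeter = 103.00 mm. Layer 24 is larger (138.01 vs 103.00 mm).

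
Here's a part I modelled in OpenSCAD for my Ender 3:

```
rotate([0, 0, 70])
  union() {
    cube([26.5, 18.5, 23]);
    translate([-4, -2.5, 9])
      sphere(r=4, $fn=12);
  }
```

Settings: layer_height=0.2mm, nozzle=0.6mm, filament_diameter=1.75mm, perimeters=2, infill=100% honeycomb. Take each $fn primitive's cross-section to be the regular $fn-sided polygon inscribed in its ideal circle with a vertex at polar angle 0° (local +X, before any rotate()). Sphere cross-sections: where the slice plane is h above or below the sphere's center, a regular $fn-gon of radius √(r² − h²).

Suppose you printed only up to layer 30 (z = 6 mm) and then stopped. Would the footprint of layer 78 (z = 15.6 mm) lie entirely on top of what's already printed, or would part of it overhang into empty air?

Compare the two slices. At z = 6: the cube (footprint 26.5×18.5) is included at this height (area 490.25 mm²); the r=4 sphere at (-4, -2.5) contributes a regular 12-gon of circumradius √(4²−3²) = 2.646 (area = (12/2)·2.646²·sin(360°/12) = 21.00 mm²); Merging all regions: the 2 present regions are separate (no shared area or edge), so areas and boundary lengths simply add and each stays a separate island — area = 511.25 mm²; (rotated 70° about Z; rotation is an isometry so areas/perimeters/island counts are preserved). At z = 15.6: the 26.5×18.5 cube contributes its full rectangle (area 490.25 mm²); the sphere at (-4, -2.5) is not intersected at this z (|z−center|=6.600 > r=4); Combining (union): only the 26.5×18.5 cube is present, so the union is just that shape — area = 490.25 mm²; (rotated 70° about Z; rotation is an isometry so areas/perimeters/island counts are preserved). Checking containment: the cross-section at z = 15.6 is a subset of the cross-section at z = 6.

entirely on top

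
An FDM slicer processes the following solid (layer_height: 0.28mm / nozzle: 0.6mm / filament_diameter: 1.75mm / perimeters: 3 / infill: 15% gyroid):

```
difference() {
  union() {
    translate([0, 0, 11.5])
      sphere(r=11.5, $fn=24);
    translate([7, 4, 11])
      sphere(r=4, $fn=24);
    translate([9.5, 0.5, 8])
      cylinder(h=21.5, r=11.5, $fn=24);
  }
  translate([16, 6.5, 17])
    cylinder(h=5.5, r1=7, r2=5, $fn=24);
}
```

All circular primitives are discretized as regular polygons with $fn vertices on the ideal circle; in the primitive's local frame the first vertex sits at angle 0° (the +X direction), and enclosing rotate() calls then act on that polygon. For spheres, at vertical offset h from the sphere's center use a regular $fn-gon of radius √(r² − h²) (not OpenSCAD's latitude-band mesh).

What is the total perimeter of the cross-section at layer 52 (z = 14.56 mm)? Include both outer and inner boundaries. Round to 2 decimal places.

At z = 14.56 mm: the sphere: section is a regular 24-gon, circumradius = √(r²−h²) = √(11.5²−3.06²) = 11.085 (perimeter = 2·24·11.085·sin(180°/24) = 69.45 mm); the r=4 sphere at (7, 4) slices to a regular 24-gon of circumradius 1.824 (√(r²−h²) with h=3.56 from center) (perimeter = 2·24·1.824·sin(180°/24) = 11.43 mm); the r=11.5 cylinder at (9.5, 0.5) contributes a regular 24-gon of circumradius 11.5 (perimeter = 2·24·11.500·sin(180°/24) = 72.05 mm); Taking the union: the regions partially overlap (shared area 199.27 mm²), so the edge portions inside another operand are dropped and the merged outline is re-measured after clipping — boundary = 90.47 mm; the cone at (16, 6.5) is not intersected at this z (z outside [17, 22.5]); Subtracting the remaining from the first: none of the subtracted shapes is present at this height, so that combined region is unchanged — boundary = 90.47 mm. Overall, the cross-section is a single solid region. Total boundary length (outer) = 90.47 mm.

90.47 mm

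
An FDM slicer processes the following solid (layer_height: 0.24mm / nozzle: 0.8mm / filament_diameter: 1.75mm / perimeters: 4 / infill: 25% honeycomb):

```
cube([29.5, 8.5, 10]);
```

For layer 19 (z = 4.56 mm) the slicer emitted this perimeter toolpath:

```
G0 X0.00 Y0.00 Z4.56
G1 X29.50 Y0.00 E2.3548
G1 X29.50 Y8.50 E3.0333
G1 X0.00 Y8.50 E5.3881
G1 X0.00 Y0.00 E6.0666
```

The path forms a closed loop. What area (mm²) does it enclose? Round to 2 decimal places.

Apply the shoelace formula to the sequence of (X, Y) vertices; enclosed area = 250.75 mm².

250.75 mm²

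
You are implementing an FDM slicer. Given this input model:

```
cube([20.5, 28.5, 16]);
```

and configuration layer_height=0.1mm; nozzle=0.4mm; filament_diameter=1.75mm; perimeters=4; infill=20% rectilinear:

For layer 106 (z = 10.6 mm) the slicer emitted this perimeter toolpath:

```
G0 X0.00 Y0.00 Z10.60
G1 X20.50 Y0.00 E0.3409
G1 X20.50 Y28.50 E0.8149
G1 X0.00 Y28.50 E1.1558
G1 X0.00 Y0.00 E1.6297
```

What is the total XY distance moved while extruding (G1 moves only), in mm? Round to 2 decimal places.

98.00 mm

Sum the Euclidean lengths of each G1 segment: total = 98.00 mm.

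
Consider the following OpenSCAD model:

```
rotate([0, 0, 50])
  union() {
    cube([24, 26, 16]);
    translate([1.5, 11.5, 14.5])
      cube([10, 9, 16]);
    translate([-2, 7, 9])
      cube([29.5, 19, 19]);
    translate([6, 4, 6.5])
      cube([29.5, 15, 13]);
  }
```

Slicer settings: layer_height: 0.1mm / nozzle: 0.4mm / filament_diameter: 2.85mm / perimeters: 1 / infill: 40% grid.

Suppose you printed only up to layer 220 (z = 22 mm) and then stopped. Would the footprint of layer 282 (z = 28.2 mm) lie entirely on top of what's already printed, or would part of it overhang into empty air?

entirely on top

Compare the two slices. At z = 22: the cube is absent (z outside [0, 16]); the 10×9 cube at (1.5, 11.5) contributes its full rectangle (area 90.00 mm²); the cube at (-2, 7) (footprint 29.5×19) is included at this height (area 560.50 mm²); the cube at (6, 4) is absent (z outside [6.5, 19.5]); Merging all regions: the 10×9 cube at (1.5, 11.5) lies entirely inside the 29.5×19 cube at (-2, 7), so the union is just the 29.5×19 cube at (-2, 7) — area = 560.50 mm²; (whole slice rotated 50° about Z — lengths, areas and connectivity unchanged). At z = 28.2: the cube does not reach this height (z outside [0, 16]); the cube at (1.5, 11.5) (footprint 10×9) is included at this height (area 90.00 mm²); the cube at (-2, 7) does not reach this height (z outside [9, 28]); the cube at (6, 4) is absent (z outside [6.5, 19.5]); Merging all regions: only the 10×9 cube at (1.5, 11.5) is present, so the union is just that shape — area = 90.00 mm²; (whole slice rotated 50° about Z — lengths, areas and connectivity unchanged). Checking containment: the cross-section at z = 28.2 is a subset of the cross-section at z = 22.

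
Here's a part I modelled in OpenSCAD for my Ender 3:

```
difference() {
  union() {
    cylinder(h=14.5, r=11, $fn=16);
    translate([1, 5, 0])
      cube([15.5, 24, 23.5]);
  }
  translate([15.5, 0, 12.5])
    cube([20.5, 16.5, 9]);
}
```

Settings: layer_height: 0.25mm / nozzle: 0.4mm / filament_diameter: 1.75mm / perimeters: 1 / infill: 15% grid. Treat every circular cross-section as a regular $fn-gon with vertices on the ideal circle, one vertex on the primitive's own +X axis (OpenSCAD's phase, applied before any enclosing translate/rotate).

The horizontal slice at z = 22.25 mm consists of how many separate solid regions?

1

At z = 22.25 mm: the cylinder does not reach this height (z outside [0, 14.5]); the cube at (1, 5) (footprint 15.5×24) is included at this height; Merging all regions: only the 15.5×24 cube at (1, 5) is present, so the union is just that shape — 1 connected region; the cube at (15.5, 0) does not reach this height (z outside [12.5, 21.5]); Subtracting the remaining from the first: none of the subtracted shapes is present at this height, so the result so far is unchanged — 1 connected region. The result has 1 disconnected region.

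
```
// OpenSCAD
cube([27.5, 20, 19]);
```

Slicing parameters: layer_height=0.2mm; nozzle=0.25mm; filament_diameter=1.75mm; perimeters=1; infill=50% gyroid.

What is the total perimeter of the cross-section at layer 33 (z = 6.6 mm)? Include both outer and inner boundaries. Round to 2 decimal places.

At z = 6.6 mm: the cube (footprint 27.5×20) is included at this height (perimeter 95.00 mm). Overall, the cross-section is a single solid region. Total boundary length (outer) = 95.00 mm.

95.00 mm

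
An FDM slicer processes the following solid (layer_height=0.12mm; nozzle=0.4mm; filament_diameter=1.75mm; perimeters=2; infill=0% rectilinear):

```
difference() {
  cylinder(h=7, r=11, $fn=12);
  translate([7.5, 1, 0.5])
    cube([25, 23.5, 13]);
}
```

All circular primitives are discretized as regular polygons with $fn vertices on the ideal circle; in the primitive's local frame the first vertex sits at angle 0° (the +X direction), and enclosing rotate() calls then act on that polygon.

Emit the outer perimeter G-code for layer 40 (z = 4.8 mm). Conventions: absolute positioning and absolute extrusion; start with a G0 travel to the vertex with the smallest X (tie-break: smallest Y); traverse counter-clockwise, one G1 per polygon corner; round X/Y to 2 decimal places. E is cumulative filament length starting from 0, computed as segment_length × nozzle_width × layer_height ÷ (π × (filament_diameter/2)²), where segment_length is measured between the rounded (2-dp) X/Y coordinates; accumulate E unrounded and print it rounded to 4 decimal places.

At z = 4.8 mm: the cylinder: section is a regular 12-gon, circumradius r=11; the cube at (7.5, 1) is present — its section is the full 25×23.5 rectangle; Subtracting the remaining from the first: starting from the r=11 cylinder, the 25×23.5 cube at (7.5, 1) partially overlaps it — only the 13.88 mm² overlap (of its 587.50 mm²) is removed, clipping the outline — 1 connected region. The outline is a single polygon with 14 vertices. Extrusion per mm of travel: 0.4 × 0.12 / (π × 0.875²) = 0.019956. Accumulating E over each segment gives final E = 1.4084.

G0 X-11.00 Y0.00 Z4.80
G1 X-9.53 Y-5.50 E0.1136
G1 X-5.50 Y-9.53 E0.2273
G1 X0.00 Y-11.00 E0.3410
G1 X5.50 Y-9.53 E0.4546
G1 X9.53 Y-5.50 E0.5683
G1 X11.00 Y0.00 E0.6819
G1 X10.73 Y1.00 E0.7026
G1 X7.50 Y1.00 E0.7670
G1 X7.50 Y7.53 E0.8974
G1 X5.50 Y9.53 E0.9538
G1 X0.00 Y11.00 E1.0674
G1 X-5.50 Y9.53 E1.1810
G1 X-9.53 Y5.50 E1.2948
G1 X-11.00 Y0.00 E1.4084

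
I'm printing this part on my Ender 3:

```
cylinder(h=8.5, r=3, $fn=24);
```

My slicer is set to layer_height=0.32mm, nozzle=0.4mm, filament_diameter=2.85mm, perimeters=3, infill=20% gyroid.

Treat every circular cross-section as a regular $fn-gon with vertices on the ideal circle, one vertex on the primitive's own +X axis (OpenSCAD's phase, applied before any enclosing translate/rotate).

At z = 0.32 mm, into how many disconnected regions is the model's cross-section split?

At z = 0.32 mm: the r=3 cylinder gives a regular 24-gon of circumradius 3 (constant along its height). The result has 1 disconnected region.

1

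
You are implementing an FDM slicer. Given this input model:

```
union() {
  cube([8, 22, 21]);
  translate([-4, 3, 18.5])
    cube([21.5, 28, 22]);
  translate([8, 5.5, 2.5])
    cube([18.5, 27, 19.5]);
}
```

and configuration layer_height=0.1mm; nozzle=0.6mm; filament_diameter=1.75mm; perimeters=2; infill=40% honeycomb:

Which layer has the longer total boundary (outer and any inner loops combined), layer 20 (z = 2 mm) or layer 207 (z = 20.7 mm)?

layer 207 (z = 20.7 mm)

Layer 20 (z = 2): the 8×22 cube contributes its full rectangle (perimeter 60.00 mm); the cube at (-4, 3) is not intersected at this z (z outside [18.5, 40.5]); the cube at (8, 5.5) is not intersected at this z (z outside [2.5, 22]); Combining (union): only the 8×22 cube is present, so the union is just that shape — boundary = 60.00 mm. So its perimeter = 60.00 mm. Layer 207 (z = 20.7): the cube is present — its section is the full 8×22 rectangle (perimeter 60.00 mm); the cube at (-4, 3) (footprint 21.5×28) is included at this height (perimeter 99.00 mm); the cube at (8, 5.5) (footprint 18.5×27) is included at this height (perimeter 91.00 mm); Combining (union): the regions partially overlap (shared area 394.25 mm²), so the edge portions inside another operand are dropped and the merged outline is re-measured after clipping — boundary = 126.00 mm. So its perimeter = 126.00 mm. Layer 207 is larger (126.00 vs 60.00 mm).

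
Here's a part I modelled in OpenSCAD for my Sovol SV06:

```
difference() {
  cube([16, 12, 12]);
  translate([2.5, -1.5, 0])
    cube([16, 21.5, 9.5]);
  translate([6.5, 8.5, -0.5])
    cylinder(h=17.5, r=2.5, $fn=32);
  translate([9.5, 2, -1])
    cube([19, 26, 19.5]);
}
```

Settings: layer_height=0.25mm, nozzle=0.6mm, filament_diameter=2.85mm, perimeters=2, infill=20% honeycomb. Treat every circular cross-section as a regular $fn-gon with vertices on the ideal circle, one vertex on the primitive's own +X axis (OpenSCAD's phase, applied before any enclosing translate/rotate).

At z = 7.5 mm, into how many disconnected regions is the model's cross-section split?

At z = 7.5 mm: the 16×12 cube contributes its full rectangle; the cube at (2.5, -1.5) (footprint 16×21.5) is included at this height; the r=2.5 cylinder at (6.5, 8.5) contributes a regular 32-gon of circumradius 2.5; the 19×26 cube at (9.5, 2) contributes its full rectangle; Subtracting the remaining from the first: starting from the 16×12 cube, the 16×21.5 cube at (2.5, -1.5) partially overlaps it — only the 162.00 mm² overlap (of its 344.00 mm²) is removed, clipping the outline; the r=2.5 cylinder at (6.5, 8.5) misses the remaining region (no effect); the 19×26 cube at (9.5, 2) misses the remaining region (no effect) — 1 connected region. The result has 1 disconnected region.

1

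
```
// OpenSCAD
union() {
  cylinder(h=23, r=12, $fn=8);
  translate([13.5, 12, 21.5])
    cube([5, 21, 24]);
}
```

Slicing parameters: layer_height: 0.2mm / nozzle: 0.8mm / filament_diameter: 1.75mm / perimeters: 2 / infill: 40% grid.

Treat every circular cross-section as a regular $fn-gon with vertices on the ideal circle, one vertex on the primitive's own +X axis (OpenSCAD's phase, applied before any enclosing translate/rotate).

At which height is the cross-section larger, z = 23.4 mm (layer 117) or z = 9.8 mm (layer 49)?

Layer 117 (z = 23.4): the cylinder does not reach this height (z outside [0, 23]); the 5×21 cube at (13.5, 12) contributes its full rectangle (area 105.00 mm²); Taking the union: only the 5×21 cube at (13.5, 12) is present, so the union is just that shape — area = 105.00 mm². So its area = 105.00 mm². Layer 49 (z = 9.8): the cylinder: section is a regular 8-gon, circumradius r=12 (area = (8/2)·12.000²·sin(360°/8) = 407.29 mm²); the cube at (13.5, 12) is absent (z outside [21.5, 45.5]); Taking the union: only the r=12 cylinder is present, so the union is just that shape — area = 407.29 mm². So its area = 407.29 mm². Layer 49 is larger (407.29 vs 105.00 mm²).

layer 49 (z = 9.8 mm)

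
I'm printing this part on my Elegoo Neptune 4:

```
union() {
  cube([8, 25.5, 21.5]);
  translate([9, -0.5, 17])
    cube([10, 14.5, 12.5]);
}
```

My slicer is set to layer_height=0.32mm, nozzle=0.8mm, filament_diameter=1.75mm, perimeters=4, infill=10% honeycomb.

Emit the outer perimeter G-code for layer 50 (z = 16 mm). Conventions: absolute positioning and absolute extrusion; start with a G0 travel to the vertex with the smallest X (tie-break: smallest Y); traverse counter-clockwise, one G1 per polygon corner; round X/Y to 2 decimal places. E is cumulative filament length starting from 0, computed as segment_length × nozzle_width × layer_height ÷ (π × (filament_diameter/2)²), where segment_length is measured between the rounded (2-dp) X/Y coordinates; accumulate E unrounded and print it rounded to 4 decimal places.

At z = 16 mm: the cube (footprint 8×25.5) is included at this height; the cube at (9, -0.5) is absent (z outside [17, 29.5]); Merging all regions: only the 8×25.5 cube is present, so the union is just that shape — 1 connected region. The outline is a single polygon with 4 vertices. Extrusion per mm of travel: 0.8 × 0.32 / (π × 0.875²) = 0.106432. Accumulating E over each segment gives final E = 7.1310.

G0 X0.00 Y0.00 Z16.00
G1 X8.00 Y0.00 E0.8515
G1 X8.00 Y25.50 E3.5655
G1 X0.00 Y25.50 E4.4169
G1 X0.00 Y0.00 E7.1310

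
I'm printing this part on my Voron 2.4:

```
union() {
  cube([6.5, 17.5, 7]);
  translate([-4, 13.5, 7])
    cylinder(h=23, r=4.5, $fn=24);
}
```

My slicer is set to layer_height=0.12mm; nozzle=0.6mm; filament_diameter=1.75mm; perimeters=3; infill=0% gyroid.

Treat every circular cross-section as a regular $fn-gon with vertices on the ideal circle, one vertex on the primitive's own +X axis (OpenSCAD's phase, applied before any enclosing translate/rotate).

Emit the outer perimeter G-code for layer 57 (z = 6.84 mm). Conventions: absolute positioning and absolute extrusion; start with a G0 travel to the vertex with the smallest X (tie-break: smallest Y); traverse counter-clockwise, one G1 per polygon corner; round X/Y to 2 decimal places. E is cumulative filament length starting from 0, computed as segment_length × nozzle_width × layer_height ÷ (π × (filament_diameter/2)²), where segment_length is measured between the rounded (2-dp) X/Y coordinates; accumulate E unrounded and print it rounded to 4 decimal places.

At z = 6.84 mm: the cube (footprint 6.5×17.5) is included at this height; the cylinder at (-4, 13.5) does not reach this height (z outside [7, 30]); Taking the union: only the 6.5×17.5 cube is present, so the union is just that shape — 1 connected region. The outline is a single polygon with 4 vertices. Extrusion per mm of travel: 0.6 × 0.12 / (π × 0.875²) = 0.029934. Accumulating E over each segment gives final E = 1.4368.

G0 X0.00 Y0.00 Z6.84
G1 X6.50 Y0.00 E0.1946
G1 X6.50 Y17.50 E0.7184
G1 X0.00 Y17.50 E0.9130
G1 X0.00 Y0.00 E1.4368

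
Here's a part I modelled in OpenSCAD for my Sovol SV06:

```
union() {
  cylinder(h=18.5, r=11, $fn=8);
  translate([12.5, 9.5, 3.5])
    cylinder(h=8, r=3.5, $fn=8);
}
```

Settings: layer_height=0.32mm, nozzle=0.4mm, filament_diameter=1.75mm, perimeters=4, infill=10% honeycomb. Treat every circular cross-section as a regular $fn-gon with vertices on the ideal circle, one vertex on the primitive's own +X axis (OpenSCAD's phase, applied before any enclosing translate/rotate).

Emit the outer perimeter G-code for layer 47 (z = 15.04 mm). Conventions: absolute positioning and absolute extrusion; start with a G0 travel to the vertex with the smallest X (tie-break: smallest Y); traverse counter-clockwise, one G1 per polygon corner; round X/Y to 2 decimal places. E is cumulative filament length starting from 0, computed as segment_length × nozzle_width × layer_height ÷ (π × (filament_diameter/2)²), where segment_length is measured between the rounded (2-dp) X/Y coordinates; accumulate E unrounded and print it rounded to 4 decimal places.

At z = 15.04 mm: the r=11 cylinder gives a regular 8-gon of circumradius 11 (constant along its height); the cylinder at (12.5, 9.5) does not reach this height (z outside [3.5, 11.5]); Taking the union: only the r=11 cylinder is present, so the union is just that shape — 1 connected region. The outline is a single polygon with 8 vertices. Extrusion per mm of travel: 0.4 × 0.32 / (π × 0.875²) = 0.053216. Accumulating E over each segment gives final E = 3.5847.

G0 X-11.00 Y0.00 Z15.04
G1 X-7.78 Y-7.78 E0.4481
G1 X0.00 Y-11.00 E0.8962
G1 X7.78 Y-7.78 E1.3442
G1 X11.00 Y0.00 E1.7923
G1 X7.78 Y7.78 E2.2404
G1 X0.00 Y11.00 E2.6885
G1 X-7.78 Y7.78 E3.1366
G1 X-11.00 Y0.00 E3.5847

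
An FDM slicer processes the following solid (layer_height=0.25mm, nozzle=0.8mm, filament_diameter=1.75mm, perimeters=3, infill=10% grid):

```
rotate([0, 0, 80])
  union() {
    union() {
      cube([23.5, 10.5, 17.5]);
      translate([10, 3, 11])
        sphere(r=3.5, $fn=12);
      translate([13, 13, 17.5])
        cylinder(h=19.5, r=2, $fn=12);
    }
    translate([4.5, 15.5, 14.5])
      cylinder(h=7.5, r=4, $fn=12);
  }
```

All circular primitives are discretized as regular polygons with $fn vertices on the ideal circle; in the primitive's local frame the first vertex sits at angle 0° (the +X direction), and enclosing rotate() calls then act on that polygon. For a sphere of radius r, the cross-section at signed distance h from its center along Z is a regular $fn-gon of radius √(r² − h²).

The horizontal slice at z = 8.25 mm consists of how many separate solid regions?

1

At z = 8.25 mm: the cube is present — its section is the full 23.5×10.5 rectangle; the r=3.5 sphere at (10, 3) contributes a regular 12-gon of circumradius √(3.5²−2.75²) = 2.165; the cylinder at (13, 13) is absent (z outside [17.5, 37]); Taking the union: the r=3.5 sphere at (10, 3) lies entirely inside the 23.5×10.5 cube, so the union is just the 23.5×10.5 cube — 1 connected region; the cylinder at (4.5, 15.5) is absent (z outside [14.5, 22]); Merging all regions: only that combined region is present, so the union is just that shape — 1 connected region; (rotated 80° about Z; rotation is an isometry so areas/perimeters/island counts are preserved). The result has 1 disconnected region.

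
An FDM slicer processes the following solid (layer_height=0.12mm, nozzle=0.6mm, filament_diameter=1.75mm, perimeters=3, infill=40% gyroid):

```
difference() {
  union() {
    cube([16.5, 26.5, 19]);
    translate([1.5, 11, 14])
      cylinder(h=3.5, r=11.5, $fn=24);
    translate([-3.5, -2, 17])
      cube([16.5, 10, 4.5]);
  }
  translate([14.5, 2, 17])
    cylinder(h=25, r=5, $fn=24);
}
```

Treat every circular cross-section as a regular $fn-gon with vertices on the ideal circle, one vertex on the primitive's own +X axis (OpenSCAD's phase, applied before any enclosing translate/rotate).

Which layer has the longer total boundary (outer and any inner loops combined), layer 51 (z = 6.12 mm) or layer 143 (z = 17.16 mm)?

Layer 51 (z = 6.12): the cube is present — its section is the full 16.5×26.5 rectangle (perimeter 86.00 mm); the cylinder at (1.5, 11) is absent (z outside [14, 17.5]); the cube at (-3.5, -2) is absent (z outside [17, 21.5]); Merging all regions: only the 16.5×26.5 cube is present, so the union is just that shape — boundary = 86.00 mm; the cylinder at (14.5, 2) does not reach this height (z outside [17, 42]); Subtracting the remaining from the first: none of the subtracted shapes is present at this height, so that combined region is unchanged — boundary = 86.00 mm. So its perimeter = 86.00 mm. Layer 143 (z = 17.16): the 16.5×26.5 cube contributes its full rectangle (perimeter 86.00 mm); the r=11.5 cylinder at (1.5, 11) gives a regular 24-gon of circumradius 11.5 (constant along its height) (perimeter = 2·24·11.500·sin(180°/24) = 72.05 mm); the 16.5×10 cube at (-3.5, -2) contributes its full rectangle (perimeter 53.00 mm); Combining (union): the regions partially overlap (shared area 371.25 mm²), so the edge portions inside another operand are dropped and the merged outline is re-measured after clipping — boundary = 101.25 mm; the r=5 cylinder at (14.5, 2) contributes a regular 24-gon of circumradius 5 (perimeter = 2·24·5.000·sin(180°/24) = 31.33 mm); After the difference (first − rest): starting from that combined region, the r=5 cylinder at (14.5, 2) partially overlaps it — only the 47.54 mm² overlap (of its 77.65 mm²) is removed, clipping the outline — boundary = 102.36 mm. So its perimeter = 102.36 mm. Layer 143 is larger (102.36 vs 86.00 mm).

layer 143 (z = 17.16 mm)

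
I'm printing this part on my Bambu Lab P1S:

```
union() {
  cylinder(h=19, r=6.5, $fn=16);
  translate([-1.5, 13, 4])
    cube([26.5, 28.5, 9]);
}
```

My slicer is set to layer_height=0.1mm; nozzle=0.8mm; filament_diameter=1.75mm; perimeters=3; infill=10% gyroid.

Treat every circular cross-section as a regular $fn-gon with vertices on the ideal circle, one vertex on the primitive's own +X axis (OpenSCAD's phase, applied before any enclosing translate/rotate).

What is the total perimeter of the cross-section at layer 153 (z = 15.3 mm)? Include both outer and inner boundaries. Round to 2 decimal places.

At z = 15.3 mm: the r=6.5 cylinder contributes a regular 16-gon of circumradius 6.5 (perimeter = 2·16·6.500·sin(180°/16) = 40.58 mm); the cube at (-1.5, 13) is absent (z outside [4, 13]); Combining (union): only the r=6.5 cylinder is present, so the union is just that shape — boundary = 40.58 mm. Overall, the cross-section is a single solid region. Total boundary length (outer) = 40.58 mm.

40.58 mm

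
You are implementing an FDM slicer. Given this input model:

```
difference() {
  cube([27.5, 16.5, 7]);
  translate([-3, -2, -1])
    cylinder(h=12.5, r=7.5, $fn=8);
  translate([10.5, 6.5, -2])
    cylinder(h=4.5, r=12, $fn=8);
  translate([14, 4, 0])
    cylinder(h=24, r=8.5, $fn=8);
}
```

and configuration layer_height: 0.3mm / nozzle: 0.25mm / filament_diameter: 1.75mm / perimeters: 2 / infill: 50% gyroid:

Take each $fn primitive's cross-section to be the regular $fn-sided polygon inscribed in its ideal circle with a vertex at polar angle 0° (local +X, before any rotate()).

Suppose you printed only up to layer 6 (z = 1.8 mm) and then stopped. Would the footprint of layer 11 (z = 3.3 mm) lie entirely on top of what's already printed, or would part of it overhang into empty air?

Compare the two slices. At z = 1.8: the cube is present — its section is the full 27.5×16.5 rectangle (area 453.75 mm²); the cylinder at (-3, -2): section is a regular 8-gon, circumradius r=7.5 (area = (8/2)·7.500²·sin(360°/8) = 159.10 mm²); the r=12 cylinder at (10.5, 6.5) contributes a regular 8-gon of circumradius 12 (area = (8/2)·12.000²·sin(360°/8) = 407.29 mm²); the r=8.5 cylinder at (14, 4) gives a regular 8-gon of circumradius 8.5 (constant along its height) (area = (8/2)·8.500²·sin(360°/8) = 204.35 mm²); Taking the first minus the rest: starting from the 27.5×16.5 cube (453.75 mm²), the r=7.5 cylinder at (-3, -2) partially overlaps it — only the 10.97 mm² overlap (of its 159.10 mm²) is removed, clipping the outline; the r=12 cylinder at (10.5, 6.5) partially overlaps it — only the 317.81 mm² overlap (of its 407.29 mm²) is removed, clipping the outline; the r=8.5 cylinder at (14, 4) partially overlaps it — only the 4.79 mm² overlap (of its 204.35 mm²) is removed, clipping the outline — area = 120.19 mm². At z = 3.3: the 27.5×16.5 cube contributes its full rectangle (area 453.75 mm²); the r=7.5 cylinder at (-3, -2) contributes a regular 8-gon of circumradius 7.5 (area = (8/2)·7.500²·sin(360°/8) = 159.10 mm²); the cylinder at (10.5, 6.5) is absent (z outside [-2, 2.5]); the cylinder at (14, 4): section is a regular 8-gon, circumradius r=8.5 (area = (8/2)·8.500²·sin(360°/8) = 204.35 mm²); Subtracting the remaining from the first: starting from the 27.5×16.5 cube (453.75 mm²), the r=7.5 cylinder at (-3, -2) partially overlaps it — only the 10.97 mm² overlap (of its 159.10 mm²) is removed, clipping the outline; the r=8.5 cylinder at (14, 4) partially overlaps it — only the 163.55 mm² overlap (of its 204.35 mm²) is removed, clipping the outline — area = 279.23 mm². Checking containment: at z = 3.3 the cross-section extends beyond the z = 1.8 cross-section by about 159.05 mm².

part overhangs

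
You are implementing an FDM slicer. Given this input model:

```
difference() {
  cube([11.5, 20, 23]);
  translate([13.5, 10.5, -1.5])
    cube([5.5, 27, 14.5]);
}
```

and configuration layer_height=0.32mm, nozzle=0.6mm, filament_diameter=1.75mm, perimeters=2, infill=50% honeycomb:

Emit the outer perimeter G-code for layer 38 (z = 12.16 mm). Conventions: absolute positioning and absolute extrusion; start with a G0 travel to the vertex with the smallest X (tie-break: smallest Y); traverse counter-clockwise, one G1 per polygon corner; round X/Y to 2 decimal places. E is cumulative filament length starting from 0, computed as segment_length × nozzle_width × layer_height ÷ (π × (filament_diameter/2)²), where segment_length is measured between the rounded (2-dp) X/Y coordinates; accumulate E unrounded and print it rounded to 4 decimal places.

At z = 12.16 mm: the cube is present — its section is the full 11.5×20 rectangle; the 5.5×27 cube at (13.5, 10.5) contributes its full rectangle; Taking the first minus the rest: starting from the 11.5×20 cube, the 5.5×27 cube at (13.5, 10.5) misses the remaining region (no effect) — 1 connected region. The outline is a single polygon with 4 vertices. Extrusion per mm of travel: 0.6 × 0.32 / (π × 0.875²) = 0.079824. Accumulating E over each segment gives final E = 5.0289.

G0 X0.00 Y0.00 Z12.16
G1 X11.50 Y0.00 E0.9180
G1 X11.50 Y20.00 E2.5145
G1 X0.00 Y20.00 E3.4324
G1 X0.00 Y0.00 E5.0289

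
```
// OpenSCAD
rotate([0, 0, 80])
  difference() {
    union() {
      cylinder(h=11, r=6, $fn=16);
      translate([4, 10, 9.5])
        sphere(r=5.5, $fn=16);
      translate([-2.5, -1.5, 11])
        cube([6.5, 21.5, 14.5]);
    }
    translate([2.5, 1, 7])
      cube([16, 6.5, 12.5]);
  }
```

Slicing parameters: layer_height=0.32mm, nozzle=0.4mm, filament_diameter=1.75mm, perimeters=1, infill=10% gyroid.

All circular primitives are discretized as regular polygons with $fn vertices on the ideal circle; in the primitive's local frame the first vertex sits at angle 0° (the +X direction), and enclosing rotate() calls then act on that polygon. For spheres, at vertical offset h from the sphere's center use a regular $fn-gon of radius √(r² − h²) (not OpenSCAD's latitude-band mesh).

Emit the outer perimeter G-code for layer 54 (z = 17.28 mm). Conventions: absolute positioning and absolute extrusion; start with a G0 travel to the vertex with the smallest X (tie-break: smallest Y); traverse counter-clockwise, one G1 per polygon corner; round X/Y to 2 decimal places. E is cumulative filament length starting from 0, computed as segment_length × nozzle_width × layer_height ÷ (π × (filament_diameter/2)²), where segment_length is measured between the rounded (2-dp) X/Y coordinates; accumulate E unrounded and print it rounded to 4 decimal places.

G0 X-20.13 Y1.01 Z17.28
G1 X1.04 Y-2.72 E1.1439
G1 X2.17 Y3.68 E1.4898
G1 X-0.29 Y4.11 E1.6227
G1 X-0.55 Y2.64 E1.7021
G1 X-6.95 Y3.76 E2.0479
G1 X-6.69 Y5.24 E2.1279
G1 X-19.00 Y7.41 E2.7930
G1 X-20.13 Y1.01 E3.1389

At z = 17.28 mm: the cylinder does not reach this height (z outside [0, 11]); the sphere at (4, 10) does not reach this height (|z−center|=7.780 > r=5.5); the cube at (-2.5, -1.5) is present — its section is the full 6.5×21.5 rectangle; Merging all regions: only the 6.5×21.5 cube at (-2.5, -1.5) is present, so the union is just that shape — 1 connected region; the cube at (2.5, 1) is present — its section is the full 16×6.5 rectangle; Subtracting the remaining from the first: starting from the result so far, the 16×6.5 cube at (2.5, 1) partially overlaps it — only the 9.75 mm² overlap (of its 104.00 mm²) is removed, clipping the outline — 1 connected region; (whole slice rotated 80° about Z — lengths, areas and connectivity unchanged). The outline is a single polygon with 8 vertices. Extrusion per mm of travel: 0.4 × 0.32 / (π × 0.875²) = 0.053216. Accumulating E over each segment gives final E = 3.1389.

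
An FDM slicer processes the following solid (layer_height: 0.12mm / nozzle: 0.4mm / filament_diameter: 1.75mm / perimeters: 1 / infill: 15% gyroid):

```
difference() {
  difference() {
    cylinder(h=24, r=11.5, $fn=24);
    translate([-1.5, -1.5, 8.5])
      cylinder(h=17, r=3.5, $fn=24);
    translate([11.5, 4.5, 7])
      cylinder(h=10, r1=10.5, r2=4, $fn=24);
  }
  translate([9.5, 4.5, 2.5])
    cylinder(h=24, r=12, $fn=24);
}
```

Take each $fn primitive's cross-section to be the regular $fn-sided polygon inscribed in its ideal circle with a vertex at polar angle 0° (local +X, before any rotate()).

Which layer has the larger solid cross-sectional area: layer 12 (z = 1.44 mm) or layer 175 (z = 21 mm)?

layer 12 (z = 1.44 mm)

Layer 12 (z = 1.44): the r=11.5 cylinder contributes a regular 24-gon of circumradius 11.5 (area = (24/2)·11.500²·sin(360°/24) = 410.75 mm²); the cylinder at (-1.5, -1.5) is not intersected at this z (z outside [8.5, 25.5]); the cone at (11.5, 4.5) is not intersected at this z (z outside [7, 17]); Subtracting the remaining from the first: none of the subtracted shapes is present at this height, so the r=11.5 cylinder is unchanged — area = 410.75 mm²; the cylinder at (9.5, 4.5) is not intersected at this z (z outside [2.5, 26.5]); Taking the first minus the rest: none of the subtracted shapes is present at this height, so the result so far is unchanged — area = 410.75 mm². So its area = 410.75 mm². Layer 175 (z = 21): the cylinder: section is a regular 24-gon, circumradius r=11.5 (area = (24/2)·11.500²·sin(360°/24) = 410.75 mm²); the r=3.5 cylinder at (-1.5, -1.5) contributes a regular 24-gon of circumradius 3.5 (area = (24/2)·3.500²·sin(360°/24) = 38.05 mm²); the cone at (11.5, 4.5) does not reach this height (z outside [7, 17]); Subtracting the remaining from the first: starting from the r=11.5 cylinder (410.75 mm²), the r=3.5 cylinder at (-1.5, -1.5) lies wholly inside it (removes its full 38.05 mm² and its 21.93 mm outline becomes a hole wall) — area = 372.70 mm²; the r=12 cylinder at (9.5, 4.5) gives a regular 24-gon of circumradius 12 (constant along its height) (area = (24/2)·12.000²·sin(360°/24) = 447.24 mm²); Subtracting the remaining from the first: starting from that combined region (372.70 mm²), the r=12 cylinder at (9.5, 4.5) partially overlaps it — only the 177.81 mm² overlap (of its 447.24 mm²) is removed, clipping the outline — area = 194.89 mm². So its area = 194.89 mm². Layer 12 is larger (410.75 vs 194.89 mm²).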